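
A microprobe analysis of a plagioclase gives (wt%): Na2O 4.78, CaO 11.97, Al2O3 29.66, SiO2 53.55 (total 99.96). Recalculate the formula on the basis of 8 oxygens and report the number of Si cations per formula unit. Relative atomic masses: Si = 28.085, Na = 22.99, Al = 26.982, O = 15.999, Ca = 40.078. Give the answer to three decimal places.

2.420 Si apfu

Na2O: 4.78/61.979 = 0.07712 mol → 0.15424 mol Na, 0.07712 mol O.
CaO: 11.97/56.077 = 0.21346 mol → 0.21346 mol Ca, 0.21346 mol O.
Al2O3: 29.66/101.961 = 0.29090 mol → 0.58180 mol Al, 0.87270 mol O.
SiO2: 53.55/60.083 = 0.89127 mol → 0.89127 mol Si, 1.78254 mol O.
Total oxygen = 2.94582 mol. Normalization factor = 8/2.94582 = 2.71571.
Si per 8 O = 0.89127 × 2.71571 = 2.420.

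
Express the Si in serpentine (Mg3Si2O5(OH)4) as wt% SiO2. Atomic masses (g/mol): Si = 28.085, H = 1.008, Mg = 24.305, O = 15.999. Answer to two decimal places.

Formula mass = 277.108 g/mol.
2 Si → 2.0000 mol SiO2 per formula unit; M(SiO2) = 60.083, so SiO2 mass = 120.166 g.
120.166/277.108 × 100 = 43.36 wt%.

43.36 wt%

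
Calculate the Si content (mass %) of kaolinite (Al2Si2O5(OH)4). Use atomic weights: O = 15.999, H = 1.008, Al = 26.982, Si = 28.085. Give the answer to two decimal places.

Molar mass of Al2Si2O5(OH)4: 2*26.982 + 2*28.085 + 9*15.999 + 4*1.008 = 258.157 g/mol.
Mass of Si per formula unit: 2 × 28.085 = 56.170 g.
Weight fraction Si = 56.170 / 258.157 = 0.2176.

21.76 mass %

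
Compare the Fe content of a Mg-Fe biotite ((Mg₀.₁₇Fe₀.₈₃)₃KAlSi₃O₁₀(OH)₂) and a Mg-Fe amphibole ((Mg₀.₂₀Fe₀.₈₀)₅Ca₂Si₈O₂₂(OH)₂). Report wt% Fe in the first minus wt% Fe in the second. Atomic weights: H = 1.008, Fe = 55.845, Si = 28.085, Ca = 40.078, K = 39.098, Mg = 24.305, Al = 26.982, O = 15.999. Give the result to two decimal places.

4.25 percentage points

First mineral: 139.054 g Fe in 495.789 g formula = 28.05 wt% Fe.
Second mineral: 223.380 g Fe in 938.513 g formula = 23.80 wt% Fe.
28.05% − 23.80% gives a difference of 4.25 percentage points.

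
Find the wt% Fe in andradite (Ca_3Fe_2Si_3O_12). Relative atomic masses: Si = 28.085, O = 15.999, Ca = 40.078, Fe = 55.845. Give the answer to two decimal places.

Molar mass of Ca_3Fe_2Si_3O_12: 3×40.078 + 2×55.845 + 3×28.085 + 12×15.999 = 508.167 g/mol.
Mass of Fe per formula unit: 2 × 55.845 = 111.690 g.
Weight fraction Fe = 111.690 / 508.167 = 0.2198.

21.98 mass %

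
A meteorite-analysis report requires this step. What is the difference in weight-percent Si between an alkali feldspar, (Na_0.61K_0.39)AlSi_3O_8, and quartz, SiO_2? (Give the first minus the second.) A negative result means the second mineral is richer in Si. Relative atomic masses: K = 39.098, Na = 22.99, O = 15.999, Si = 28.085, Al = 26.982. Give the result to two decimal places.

-15.36 percentage points

Si in (Na_0.61K_0.39)AlSi_3O_8: molar mass 268.501 g/mol; 3×28.085 = 84.255 g → 31.38 wt%.
Si in SiO_2: molar mass 60.083 g/mol; 1×28.085 = 28.085 g → 46.74 wt%.
Difference = 31.38 − 46.74 = -15.36 percentage points.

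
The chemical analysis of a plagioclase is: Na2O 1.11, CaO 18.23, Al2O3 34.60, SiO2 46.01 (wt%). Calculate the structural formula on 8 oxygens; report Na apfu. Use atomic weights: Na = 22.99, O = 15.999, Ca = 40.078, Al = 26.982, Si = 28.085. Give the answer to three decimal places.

1.11 wt% Na2O ÷ 61.979 g/mol = 0.01791 mol, giving 0.03582 Na and 0.01791 O.
18.23 wt% CaO ÷ 56.077 g/mol = 0.32509 mol, giving 0.32509 Ca and 0.32509 O.
34.60 wt% Al2O3 ÷ 101.961 g/mol = 0.33935 mol, giving 0.67870 Al and 1.01805 O.
46.01 wt% SiO2 ÷ 60.083 g/mol = 0.76577 mol, giving 0.76577 Si and 1.53154 O.
Oxygen sums to 2.89259; scaling by 8/2.89259 = 2.76569 puts the formula on 8 O.
Na: 0.03582 × 2.76569 = 0.099 atoms per formula unit.

0.099 Na apfu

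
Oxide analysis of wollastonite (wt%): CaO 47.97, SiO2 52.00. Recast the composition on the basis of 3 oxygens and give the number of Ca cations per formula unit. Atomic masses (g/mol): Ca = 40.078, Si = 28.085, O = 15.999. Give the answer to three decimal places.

0.992 Ca apfu

CaO (M=56.077): mol = 0.85543; Ca = 0.85543, O = 0.85543.
SiO2 (M=60.083): mol = 0.86547; Si = 0.86547, O = 1.73094.
ΣO = 2.58637; factor = 3/ΣO = 1.15993.
Ca apfu = 0.85543 × 1.15993 = 0.992.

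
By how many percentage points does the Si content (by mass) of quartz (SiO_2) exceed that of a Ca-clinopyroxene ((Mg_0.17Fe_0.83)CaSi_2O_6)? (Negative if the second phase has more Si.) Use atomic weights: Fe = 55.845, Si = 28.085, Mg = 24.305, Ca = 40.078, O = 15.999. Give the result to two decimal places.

First mineral: 28.085 g Si in 60.083 g formula = 46.74 wt% Si.
Second mineral: 56.170 g Si in 242.725 g formula = 23.14 wt% Si.
46.74% − 23.14% gives a difference of 23.60 percentage points.

23.60 percentage points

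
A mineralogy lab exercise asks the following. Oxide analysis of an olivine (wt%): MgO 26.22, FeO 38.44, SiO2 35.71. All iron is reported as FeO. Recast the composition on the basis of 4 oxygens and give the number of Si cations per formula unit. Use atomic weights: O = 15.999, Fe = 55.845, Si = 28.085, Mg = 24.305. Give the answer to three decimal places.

26.22 wt% MgO ÷ 40.304 g/mol = 0.65056 mol, giving 0.65056 Mg and 0.65056 O.
38.44 wt% FeO ÷ 71.844 g/mol = 0.53505 mol, giving 0.53505 Fe and 0.53505 O.
35.71 wt% SiO2 ÷ 60.083 g/mol = 0.59434 mol, giving 0.59434 Si and 1.18868 O.
Oxygen sums to 2.37429; scaling by 4/2.37429 = 1.68471 puts the formula on 4 O.
Si: 0.59434 × 1.68471 = 1.001 atoms per formula unit.

1.001 Si apfu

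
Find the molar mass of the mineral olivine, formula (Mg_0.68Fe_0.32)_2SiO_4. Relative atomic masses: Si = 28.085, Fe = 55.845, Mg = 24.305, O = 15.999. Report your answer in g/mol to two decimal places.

160.88 g/mol

Mg: 1.36 × 24.305 = 33.0548
Fe: 0.64 × 55.845 = 35.7408
Si: 1 × 28.085 = 28.0850
O: 4 × 15.999 = 63.9960
Summing the contributions gives the formula mass.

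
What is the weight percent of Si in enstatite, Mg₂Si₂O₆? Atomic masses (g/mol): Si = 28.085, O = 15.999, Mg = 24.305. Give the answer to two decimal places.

Formula mass = 2×24.305 + 2×28.085 + 6×15.999 = 200.774 g/mol, of which 56.170 g is Si.
So Si makes up 56.170/200.774 = 0.2798 of the mass, i.e. 27.98%.

27.98 mass %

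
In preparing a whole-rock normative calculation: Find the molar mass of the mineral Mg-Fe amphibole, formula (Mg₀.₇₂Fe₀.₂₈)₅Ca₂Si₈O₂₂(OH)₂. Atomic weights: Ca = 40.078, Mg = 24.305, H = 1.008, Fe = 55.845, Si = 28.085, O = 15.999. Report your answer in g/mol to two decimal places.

856.51 g/mol

Mg: 3.60 × 24.305 = 87.4980
Fe: 1.40 × 55.845 = 78.1830
Ca: 2 × 40.078 = 80.1560
Si: 8 × 28.085 = 224.6800
O: 24 × 15.999 = 383.9760
H: 2 × 1.008 = 2.0160
Summing the contributions gives the formula mass.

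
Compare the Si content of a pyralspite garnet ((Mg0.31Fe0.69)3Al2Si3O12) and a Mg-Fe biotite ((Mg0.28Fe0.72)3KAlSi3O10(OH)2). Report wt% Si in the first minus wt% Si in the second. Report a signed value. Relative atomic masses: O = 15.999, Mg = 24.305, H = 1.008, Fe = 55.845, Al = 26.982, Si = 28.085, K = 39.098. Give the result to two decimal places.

First mineral: 84.255 g Si in 468.410 g formula = 17.99 wt% Si.
Second mineral: 84.255 g Si in 485.380 g formula = 17.36 wt% Si.
17.99% − 17.36% gives a difference of 0.63 percentage points.

0.63 percentage points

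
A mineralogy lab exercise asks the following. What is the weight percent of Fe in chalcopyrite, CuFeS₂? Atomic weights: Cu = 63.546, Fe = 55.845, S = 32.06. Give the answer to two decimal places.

Molar mass of CuFeS₂: 1×63.546 + 1×55.845 + 2×32.06 = 183.511 g/mol.
Mass of Fe per formula unit: 1 × 55.845 = 55.845 g.
Weight fraction Fe = 55.845 / 183.511 = 0.3043.

30.43 mass %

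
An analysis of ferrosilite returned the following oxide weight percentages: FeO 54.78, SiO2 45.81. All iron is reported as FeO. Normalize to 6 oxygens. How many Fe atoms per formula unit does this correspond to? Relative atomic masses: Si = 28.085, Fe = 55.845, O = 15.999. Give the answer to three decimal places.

2.000 Fe apfu

FeO: 54.78/71.844 = 0.76249 mol → 0.76249 mol Fe, 0.76249 mol O.
SiO2: 45.81/60.083 = 0.76245 mol → 0.76245 mol Si, 1.52490 mol O.
Total oxygen = 2.28739 mol. Normalization factor = 6/2.28739 = 2.62308.
Fe per 6 O = 0.76249 × 2.62308 = 2.000.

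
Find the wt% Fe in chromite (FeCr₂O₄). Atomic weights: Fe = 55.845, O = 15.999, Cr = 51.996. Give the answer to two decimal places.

24.95 wt%

Molar mass of FeCr₂O₄: 1×55.845 + 2×51.996 + 4×15.999 = 223.833 g/mol.
Mass of Fe per formula unit: 1 × 55.845 = 55.845 g.
Weight fraction Fe = 55.845 / 223.833 = 0.2495.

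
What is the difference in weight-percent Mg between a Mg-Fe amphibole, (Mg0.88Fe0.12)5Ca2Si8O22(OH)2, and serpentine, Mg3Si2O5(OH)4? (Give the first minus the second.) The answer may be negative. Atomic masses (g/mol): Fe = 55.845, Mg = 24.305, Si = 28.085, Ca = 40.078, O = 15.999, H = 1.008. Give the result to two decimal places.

-13.45 percentage points

M((Mg0.88Fe0.12)5Ca2Si8O22(OH)2) = 831.277 g/mol, so wt% Mg = 106.942/831.277 × 100 = 12.86%.
M(Mg3Si2O5(OH)4) = 277.108 g/mol, so wt% Mg = 72.915/277.108 × 100 = 26.31%.
12.86 − 26.31 = -13.45 pp.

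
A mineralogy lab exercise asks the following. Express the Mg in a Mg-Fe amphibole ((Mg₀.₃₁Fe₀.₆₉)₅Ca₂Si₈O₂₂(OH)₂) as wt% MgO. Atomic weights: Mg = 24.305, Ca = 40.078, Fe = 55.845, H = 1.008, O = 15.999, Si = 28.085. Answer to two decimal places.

6.78 wt%

M((Mg₀.₃₁Fe₀.₆₉)₅Ca₂Si₈O₂₂(OH)₂) = 921.166 g/mol; M(MgO) = 40.304 g/mol.
Moles MgO per formula unit = 1.55 Mg ÷ 1 = 1.5500.
MgO fraction = (1.5500 × 40.304) / 921.166 = 62.471/921.166 = 0.0678.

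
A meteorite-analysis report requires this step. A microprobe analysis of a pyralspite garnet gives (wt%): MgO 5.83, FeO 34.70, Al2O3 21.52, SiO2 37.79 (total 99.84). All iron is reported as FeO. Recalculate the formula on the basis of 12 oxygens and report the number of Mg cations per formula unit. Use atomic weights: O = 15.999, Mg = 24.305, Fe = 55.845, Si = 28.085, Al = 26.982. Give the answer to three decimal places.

0.689 Mg apfu

MgO (M=40.304): mol = 0.14465; Mg = 0.14465, O = 0.14465.
FeO (M=71.844): mol = 0.48299; Fe = 0.48299, O = 0.48299.
Al2O3 (M=101.961): mol = 0.21106; Al = 0.42212, O = 0.63318.
SiO2 (M=60.083): mol = 0.62896; Si = 0.62896, O = 1.25792.
ΣO = 2.51874; factor = 12/ΣO = 4.76429.
Mg apfu = 0.14465 × 4.76429 = 0.689.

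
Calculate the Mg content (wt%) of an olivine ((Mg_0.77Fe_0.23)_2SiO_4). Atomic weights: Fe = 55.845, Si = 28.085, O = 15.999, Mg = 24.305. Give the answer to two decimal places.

M((Mg_0.77Fe_0.23)_2SiO_4) = 155.199 g/mol.
Mg contributes 1.54 × 24.305 = 37.430 g per mole.
37.430/155.199 = 0.2412 → 24.12%.

24.12 wt%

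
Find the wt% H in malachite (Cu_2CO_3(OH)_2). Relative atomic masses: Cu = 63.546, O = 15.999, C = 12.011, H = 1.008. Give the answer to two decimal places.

Formula mass = 2×63.546 + 1×12.011 + 5×15.999 + 2×1.008 = 221.114 g/mol, of which 2.016 g is H.
So H makes up 2.016/221.114 = 0.0091 of the mass, i.e. 0.91%.

0.91 weight percent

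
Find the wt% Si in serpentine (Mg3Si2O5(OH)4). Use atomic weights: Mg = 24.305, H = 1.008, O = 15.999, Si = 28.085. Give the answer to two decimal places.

20.27 mass %

M(Mg3Si2O5(OH)4) = 277.108 g/mol.
Si contributes 2 × 28.085 = 56.170 g per mole.
56.170/277.108 = 0.2027 → 20.27%.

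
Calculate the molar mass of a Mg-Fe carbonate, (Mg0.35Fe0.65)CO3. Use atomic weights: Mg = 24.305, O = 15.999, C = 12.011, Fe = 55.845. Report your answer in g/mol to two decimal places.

The formula mass is the sum 0.35(24.305) + 0.65(55.845) + 1(12.011) + 3(15.999).

104.81 g/mol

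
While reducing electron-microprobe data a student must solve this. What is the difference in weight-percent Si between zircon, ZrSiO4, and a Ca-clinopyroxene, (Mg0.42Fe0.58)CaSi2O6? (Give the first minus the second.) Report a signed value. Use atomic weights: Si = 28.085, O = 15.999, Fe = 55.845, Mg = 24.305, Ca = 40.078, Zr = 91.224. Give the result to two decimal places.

-8.60 percentage points

First mineral: 28.085 g Si in 183.305 g formula = 15.32 wt% Si.
Second mineral: 56.170 g Si in 234.840 g formula = 23.92 wt% Si.
15.32% − 23.92% gives a difference of -8.60 percentage points.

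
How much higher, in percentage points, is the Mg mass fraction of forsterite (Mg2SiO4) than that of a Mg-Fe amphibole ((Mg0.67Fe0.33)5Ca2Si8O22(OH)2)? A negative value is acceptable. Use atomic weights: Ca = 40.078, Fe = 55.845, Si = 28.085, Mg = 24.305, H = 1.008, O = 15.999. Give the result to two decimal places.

First mineral: 48.610 g Mg in 140.691 g formula = 34.55 wt% Mg.
Second mineral: 81.422 g Mg in 864.394 g formula = 9.42 wt% Mg.
34.55% − 9.42% gives a difference of 25.13 percentage points.

25.13 percentage points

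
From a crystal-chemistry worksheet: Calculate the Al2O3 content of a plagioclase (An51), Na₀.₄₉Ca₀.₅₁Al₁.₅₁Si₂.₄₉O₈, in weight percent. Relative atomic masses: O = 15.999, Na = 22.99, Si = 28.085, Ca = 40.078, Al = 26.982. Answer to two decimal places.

28.47 wt%

M(Na₀.₄₉Ca₀.₅₁Al₁.₅₁Si₂.₄₉O₈) = 270.371 g/mol; M(Al2O3) = 101.961 g/mol.
Moles Al2O3 per formula unit = 1.51 Al ÷ 2 = 0.7550.
Al2O3 fraction = (0.7550 × 101.961) / 270.371 = 76.981/270.371 = 0.2847.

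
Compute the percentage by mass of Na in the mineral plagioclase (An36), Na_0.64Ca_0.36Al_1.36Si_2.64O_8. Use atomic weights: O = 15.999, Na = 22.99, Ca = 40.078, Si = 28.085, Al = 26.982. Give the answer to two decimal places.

5.49 mass %

Molar mass of Na_0.64Ca_0.36Al_1.36Si_2.64O_8: 0.64*22.99 + 0.36*40.078 + 1.36*26.982 + 2.64*28.085 + 8*15.999 = 267.974 g/mol.
Mass of Na per formula unit: 0.64 × 22.99 = 14.714 g.
Weight fraction Na = 14.714 / 267.974 = 0.0549.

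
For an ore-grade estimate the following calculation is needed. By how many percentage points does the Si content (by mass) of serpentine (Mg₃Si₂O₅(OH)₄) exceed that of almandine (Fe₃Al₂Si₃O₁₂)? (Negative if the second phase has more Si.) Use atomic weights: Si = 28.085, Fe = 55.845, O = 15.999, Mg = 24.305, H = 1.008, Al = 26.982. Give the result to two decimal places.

M(Mg₃Si₂O₅(OH)₄) = 277.108 g/mol, so wt% Si = 56.170/277.108 × 100 = 20.27%.
M(Fe₃Al₂Si₃O₁₂) = 497.742 g/mol, so wt% Si = 84.255/497.742 × 100 = 16.93%.
20.27 − 16.93 = 3.34 pp.

3.34 percentage points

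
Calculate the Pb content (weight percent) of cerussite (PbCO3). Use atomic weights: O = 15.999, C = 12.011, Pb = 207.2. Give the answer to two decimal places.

Formula mass = 1*207.2 + 1*12.011 + 3*15.999 = 267.208 g/mol, of which 207.200 g is Pb.
So Pb makes up 207.200/267.208 = 0.7754 of the mass, i.e. 77.54%.

77.54 weight percent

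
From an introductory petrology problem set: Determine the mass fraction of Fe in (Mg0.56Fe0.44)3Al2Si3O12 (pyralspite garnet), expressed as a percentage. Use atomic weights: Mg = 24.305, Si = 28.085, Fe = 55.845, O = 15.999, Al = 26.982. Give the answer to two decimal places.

16.57 weight percent

Molar mass of (Mg0.56Fe0.44)3Al2Si3O12: 1.68·24.305 + 1.32·55.845 + 2·26.982 + 3·28.085 + 12·15.999 = 444.755 g/mol.
Mass of Fe per formula unit: 1.32 × 55.845 = 73.715 g.
Weight fraction Fe = 73.715 / 444.755 = 0.1657.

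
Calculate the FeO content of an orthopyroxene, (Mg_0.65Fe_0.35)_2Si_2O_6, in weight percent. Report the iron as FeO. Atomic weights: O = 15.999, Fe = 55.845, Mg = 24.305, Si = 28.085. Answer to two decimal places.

22.57 wt%

M((Mg_0.65Fe_0.35)_2Si_2O_6) = 222.852 g/mol; M(FeO) = 71.844 g/mol.
Moles FeO per formula unit = 0.70 Fe ÷ 1 = 0.7000.
FeO fraction = (0.7000 × 71.844) / 222.852 = 50.291/222.852 = 0.2257.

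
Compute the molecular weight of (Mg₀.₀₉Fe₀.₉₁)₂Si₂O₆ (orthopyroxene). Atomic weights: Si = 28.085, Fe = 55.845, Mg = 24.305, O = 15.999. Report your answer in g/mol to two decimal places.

258.18 g/mol

M = 0.18(24.305) + 1.82(55.845) + 2(28.085) + 6(15.999)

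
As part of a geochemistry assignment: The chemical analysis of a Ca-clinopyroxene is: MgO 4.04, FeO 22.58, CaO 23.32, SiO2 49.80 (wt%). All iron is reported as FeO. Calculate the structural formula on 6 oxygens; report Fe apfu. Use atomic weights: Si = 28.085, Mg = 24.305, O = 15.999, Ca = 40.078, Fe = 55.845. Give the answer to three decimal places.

0.758 Fe apfu

4.04 wt% MgO ÷ 40.304 g/mol = 0.10024 mol, giving 0.10024 Mg and 0.10024 O.
22.58 wt% FeO ÷ 71.844 g/mol = 0.31429 mol, giving 0.31429 Fe and 0.31429 O.
23.32 wt% CaO ÷ 56.077 g/mol = 0.41586 mol, giving 0.41586 Ca and 0.41586 O.
49.80 wt% SiO2 ÷ 60.083 g/mol = 0.82885 mol, giving 0.82885 Si and 1.65770 O.
Oxygen sums to 2.48809; scaling by 6/2.48809 = 2.41149 puts the formula on 6 O.
Fe: 0.31429 × 2.41149 = 0.758 atoms per formula unit.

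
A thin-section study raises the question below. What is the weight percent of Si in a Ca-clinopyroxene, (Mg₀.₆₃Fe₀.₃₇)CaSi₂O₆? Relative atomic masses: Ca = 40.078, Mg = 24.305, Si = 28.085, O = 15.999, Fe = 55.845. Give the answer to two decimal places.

24.61 weight percent

M((Mg₀.₆₃Fe₀.₃₇)CaSi₂O₆) = 228.217 g/mol.
Si contributes 2 × 28.085 = 56.170 g per mole.
56.170/228.217 = 0.2461 → 24.61%.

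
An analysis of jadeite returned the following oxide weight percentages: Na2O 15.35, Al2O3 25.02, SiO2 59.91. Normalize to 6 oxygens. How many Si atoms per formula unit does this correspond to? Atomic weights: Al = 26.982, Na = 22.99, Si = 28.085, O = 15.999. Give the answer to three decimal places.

Na2O (M=61.979): mol = 0.24766; Na = 0.49532, O = 0.24766.
Al2O3 (M=101.961): mol = 0.24539; Al = 0.49078, O = 0.73617.
SiO2 (M=60.083): mol = 0.99712; Si = 0.99712, O = 1.99424.
ΣO = 2.97807; factor = 6/ΣO = 2.01473.
Si apfu = 0.99712 × 2.01473 = 2.009.

2.009 Si apfu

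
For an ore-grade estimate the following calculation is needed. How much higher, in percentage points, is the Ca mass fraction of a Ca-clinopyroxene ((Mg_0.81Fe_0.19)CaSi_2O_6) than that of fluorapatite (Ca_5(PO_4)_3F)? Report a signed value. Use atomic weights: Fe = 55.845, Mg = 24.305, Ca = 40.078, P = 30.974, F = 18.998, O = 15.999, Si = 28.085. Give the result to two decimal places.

-21.73 percentage points

M((Mg_0.81Fe_0.19)CaSi_2O_6) = 222.540 g/mol, so wt% Ca = 40.078/222.540 × 100 = 18.01%.
M(Ca_5(PO_4)_3F) = 504.298 g/mol, so wt% Ca = 200.390/504.298 × 100 = 39.74%.
18.01 − 39.74 = -21.73 pp.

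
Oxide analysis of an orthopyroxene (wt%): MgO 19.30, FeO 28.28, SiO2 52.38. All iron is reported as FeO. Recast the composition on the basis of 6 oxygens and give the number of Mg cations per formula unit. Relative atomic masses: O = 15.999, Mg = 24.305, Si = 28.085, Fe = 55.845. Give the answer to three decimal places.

MgO (M=40.304): mol = 0.47886; Mg = 0.47886, O = 0.47886.
FeO (M=71.844): mol = 0.39363; Fe = 0.39363, O = 0.39363.
SiO2 (M=60.083): mol = 0.87179; Si = 0.87179, O = 1.74358.
ΣO = 2.61607; factor = 6/ΣO = 2.29352.
Mg apfu = 0.47886 × 2.29352 = 1.098.

1.098 Mg apfu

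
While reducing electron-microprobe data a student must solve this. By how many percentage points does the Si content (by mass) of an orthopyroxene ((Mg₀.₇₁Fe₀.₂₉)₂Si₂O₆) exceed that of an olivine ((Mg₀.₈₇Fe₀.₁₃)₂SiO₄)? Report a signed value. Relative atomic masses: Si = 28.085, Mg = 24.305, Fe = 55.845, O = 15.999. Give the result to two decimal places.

Si in (Mg₀.₇₁Fe₀.₂₉)₂Si₂O₆: molar mass 219.067 g/mol; 2×28.085 = 56.170 g → 25.64 wt%.
Si in (Mg₀.₈₇Fe₀.₁₃)₂SiO₄: molar mass 148.891 g/mol; 1×28.085 = 28.085 g → 18.86 wt%.
Difference = 25.64 − 18.86 = 6.78 percentage points.

6.78 percentage points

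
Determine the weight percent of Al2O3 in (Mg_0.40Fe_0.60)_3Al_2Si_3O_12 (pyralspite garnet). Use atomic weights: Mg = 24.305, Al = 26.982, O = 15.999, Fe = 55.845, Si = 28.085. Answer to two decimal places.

22.17 wt%

M((Mg_0.40Fe_0.60)_3Al_2Si_3O_12) = 459.894 g/mol; M(Al2O3) = 101.961 g/mol.
Moles Al2O3 per formula unit = 2 Al ÷ 2 = 1.0000.
Al2O3 fraction = (1.0000 × 101.961) / 459.894 = 101.961/459.894 = 0.2217.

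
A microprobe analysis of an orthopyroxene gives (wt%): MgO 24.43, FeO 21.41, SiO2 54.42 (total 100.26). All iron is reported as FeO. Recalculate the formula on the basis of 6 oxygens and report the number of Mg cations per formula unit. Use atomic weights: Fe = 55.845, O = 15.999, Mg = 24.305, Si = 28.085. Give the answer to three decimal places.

MgO: 24.43/40.304 = 0.60614 mol → 0.60614 mol Mg, 0.60614 mol O.
FeO: 21.41/71.844 = 0.29801 mol → 0.29801 mol Fe, 0.29801 mol O.
SiO2: 54.42/60.083 = 0.90575 mol → 0.90575 mol Si, 1.81150 mol O.
Total oxygen = 2.71565 mol. Normalization factor = 6/2.71565 = 2.20942.
Mg per 6 O = 0.60614 × 2.20942 = 1.339.

1.339 Mg apfu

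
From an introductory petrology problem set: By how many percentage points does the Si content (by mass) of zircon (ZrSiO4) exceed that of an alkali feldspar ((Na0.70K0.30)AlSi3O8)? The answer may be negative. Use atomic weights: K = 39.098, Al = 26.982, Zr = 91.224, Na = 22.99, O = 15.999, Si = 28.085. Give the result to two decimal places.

M(ZrSiO4) = 183.305 g/mol, so wt% Si = 28.085/183.305 × 100 = 15.32%.
M((Na0.70K0.30)AlSi3O8) = 267.051 g/mol, so wt% Si = 84.255/267.051 × 100 = 31.55%.
15.32 − 31.55 = -16.23 pp.

-16.23 percentage points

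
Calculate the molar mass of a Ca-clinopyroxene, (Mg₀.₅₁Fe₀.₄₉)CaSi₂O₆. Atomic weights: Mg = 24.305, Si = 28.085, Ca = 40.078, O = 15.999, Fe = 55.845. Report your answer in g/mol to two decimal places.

232.00 g/mol

The formula mass is the sum 0.51·24.305 + 0.49·55.845 + 1·40.078 + 2·28.085 + 6·15.999.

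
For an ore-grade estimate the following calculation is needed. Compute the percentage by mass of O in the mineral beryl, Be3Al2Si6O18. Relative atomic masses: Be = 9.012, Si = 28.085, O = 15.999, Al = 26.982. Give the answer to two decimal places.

53.58 weight percent

Formula mass = 3×9.012 + 2×26.982 + 6×28.085 + 18×15.999 = 537.492 g/mol, of which 287.982 g is O.
So O makes up 287.982/537.492 = 0.5358 of the mass, i.e. 53.58%.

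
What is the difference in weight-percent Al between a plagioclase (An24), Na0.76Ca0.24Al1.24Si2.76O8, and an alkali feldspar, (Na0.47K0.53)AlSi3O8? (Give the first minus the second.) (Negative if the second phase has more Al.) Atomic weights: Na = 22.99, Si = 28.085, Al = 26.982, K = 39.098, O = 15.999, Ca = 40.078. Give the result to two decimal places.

2.61 percentage points

M(Na0.76Ca0.24Al1.24Si2.76O8) = 266.055 g/mol, so wt% Al = 33.458/266.055 × 100 = 12.58%.
M((Na0.47K0.53)AlSi3O8) = 270.756 g/mol, so wt% Al = 26.982/270.756 × 100 = 9.97%.
12.58 − 9.97 = 2.61 pp.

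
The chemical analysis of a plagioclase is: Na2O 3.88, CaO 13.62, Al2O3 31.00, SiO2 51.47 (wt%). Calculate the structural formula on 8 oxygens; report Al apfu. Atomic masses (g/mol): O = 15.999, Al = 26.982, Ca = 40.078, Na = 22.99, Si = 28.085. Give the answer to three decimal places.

1.660 Al apfu

Na2O: 3.88/61.979 = 0.06260 mol → 0.12520 mol Na, 0.06260 mol O.
CaO: 13.62/56.077 = 0.24288 mol → 0.24288 mol Ca, 0.24288 mol O.
Al2O3: 31.00/101.961 = 0.30404 mol → 0.60808 mol Al, 0.91212 mol O.
SiO2: 51.47/60.083 = 0.85665 mol → 0.85665 mol Si, 1.71330 mol O.
Total oxygen = 2.93090 mol. Normalization factor = 8/2.93090 = 2.72954.
Al per 8 O = 0.60808 × 2.72954 = 1.660.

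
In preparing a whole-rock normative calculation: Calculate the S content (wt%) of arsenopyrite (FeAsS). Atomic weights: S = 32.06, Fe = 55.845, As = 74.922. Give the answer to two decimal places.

M(FeAsS) = 162.827 g/mol.
S contributes 1 × 32.06 = 32.060 g per mole.
32.060/162.827 = 0.1969 → 19.69%.

19.69 wt%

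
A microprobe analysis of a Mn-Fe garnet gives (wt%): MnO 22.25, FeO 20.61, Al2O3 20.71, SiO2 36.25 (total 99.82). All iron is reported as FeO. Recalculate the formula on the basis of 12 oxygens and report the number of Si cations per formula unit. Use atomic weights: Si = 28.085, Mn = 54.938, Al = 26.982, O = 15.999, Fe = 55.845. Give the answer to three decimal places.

MnO (M=70.937): mol = 0.31366; Mn = 0.31366, O = 0.31366.
FeO (M=71.844): mol = 0.28687; Fe = 0.28687, O = 0.28687.
Al2O3 (M=101.961): mol = 0.20312; Al = 0.40624, O = 0.60936.
SiO2 (M=60.083): mol = 0.60333; Si = 0.60333, O = 1.20666.
ΣO = 2.41655; factor = 12/ΣO = 4.96576.
Si apfu = 0.60333 × 4.96576 = 2.996.

2.996 Si apfu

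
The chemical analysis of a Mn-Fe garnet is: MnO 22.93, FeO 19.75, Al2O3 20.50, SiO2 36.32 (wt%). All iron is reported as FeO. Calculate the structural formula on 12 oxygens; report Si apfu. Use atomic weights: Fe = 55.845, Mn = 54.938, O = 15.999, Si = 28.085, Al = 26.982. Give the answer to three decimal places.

MnO: 22.93/70.937 = 0.32324 mol → 0.32324 mol Mn, 0.32324 mol O.
FeO: 19.75/71.844 = 0.27490 mol → 0.27490 mol Fe, 0.27490 mol O.
Al2O3: 20.50/101.961 = 0.20106 mol → 0.40212 mol Al, 0.60318 mol O.
SiO2: 36.32/60.083 = 0.60450 mol → 0.60450 mol Si, 1.20900 mol O.
Total oxygen = 2.41032 mol. Normalization factor = 12/2.41032 = 4.97859.
Si per 12 O = 0.60450 × 4.97859 = 3.010.

3.010 Si apfu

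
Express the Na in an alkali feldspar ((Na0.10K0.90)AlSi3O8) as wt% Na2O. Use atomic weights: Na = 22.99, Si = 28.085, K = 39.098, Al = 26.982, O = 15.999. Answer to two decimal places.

1.12 wt%

Molar mass of (Na0.10K0.90)AlSi3O8 = 0.10*22.99 + 0.90*39.098 + 1*26.982 + 3*28.085 + 8*15.999 = 276.716 g/mol.
Each formula unit contains 0.10 Na, equivalent to 0.10/2 = 0.0500 mol Na2O.
M(Na2O) = 2×22.99 + 1×15.999 = 61.979 g/mol.
Mass of Na2O per formula unit = 0.0500 × 61.979 = 3.099 g.
Na2O wt% = 3.099 / 276.716 × 100 = 1.12%.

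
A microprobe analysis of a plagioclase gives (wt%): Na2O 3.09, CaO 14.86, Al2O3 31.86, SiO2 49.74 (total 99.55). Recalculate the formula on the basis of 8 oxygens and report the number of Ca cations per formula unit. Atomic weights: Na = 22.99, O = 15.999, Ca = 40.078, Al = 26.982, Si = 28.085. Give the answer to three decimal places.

Na2O (M=61.979): mol = 0.04986; Na = 0.09972, O = 0.04986.
CaO (M=56.077): mol = 0.26499; Ca = 0.26499, O = 0.26499.
Al2O3 (M=101.961): mol = 0.31247; Al = 0.62494, O = 0.93741.
SiO2 (M=60.083): mol = 0.82785; Si = 0.82785, O = 1.65570.
ΣO = 2.90796; factor = 8/ΣO = 2.75107.
Ca apfu = 0.26499 × 2.75107 = 0.729.

0.729 Ca apfu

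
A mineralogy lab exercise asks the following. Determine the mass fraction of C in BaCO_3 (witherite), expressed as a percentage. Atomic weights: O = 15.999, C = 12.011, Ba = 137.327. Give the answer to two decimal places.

6.09 wt%

M(BaCO_3) = 197.335 g/mol.
C contributes 1 × 12.011 = 12.011 g per mole.
12.011/197.335 = 0.0609 → 6.09%.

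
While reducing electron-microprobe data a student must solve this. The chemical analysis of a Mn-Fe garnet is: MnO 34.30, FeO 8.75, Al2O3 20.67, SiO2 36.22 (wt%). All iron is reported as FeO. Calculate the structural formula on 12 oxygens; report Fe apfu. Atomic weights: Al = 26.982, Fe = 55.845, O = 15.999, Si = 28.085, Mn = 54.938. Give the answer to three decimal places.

0.604 Fe apfu

34.30 wt% MnO ÷ 70.937 g/mol = 0.48353 mol, giving 0.48353 Mn and 0.48353 O.
8.75 wt% FeO ÷ 71.844 g/mol = 0.12179 mol, giving 0.12179 Fe and 0.12179 O.
20.67 wt% Al2O3 ÷ 101.961 g/mol = 0.20272 mol, giving 0.40544 Al and 0.60816 O.
36.22 wt% SiO2 ÷ 60.083 g/mol = 0.60283 mol, giving 0.60283 Si and 1.20566 O.
Oxygen sums to 2.41914; scaling by 12/2.41914 = 4.96044 puts the formula on 12 O.
Fe: 0.12179 × 4.96044 = 0.604 atoms per formula unit.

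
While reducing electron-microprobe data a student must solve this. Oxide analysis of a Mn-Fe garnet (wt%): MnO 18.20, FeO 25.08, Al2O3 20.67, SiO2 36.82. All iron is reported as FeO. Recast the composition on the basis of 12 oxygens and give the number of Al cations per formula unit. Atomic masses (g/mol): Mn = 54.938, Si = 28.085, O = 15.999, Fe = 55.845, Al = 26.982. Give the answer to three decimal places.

1.994 Al apfu

MnO: 18.20/70.937 = 0.25657 mol → 0.25657 mol Mn, 0.25657 mol O.
FeO: 25.08/71.844 = 0.34909 mol → 0.34909 mol Fe, 0.34909 mol O.
Al2O3: 20.67/101.961 = 0.20272 mol → 0.40544 mol Al, 0.60816 mol O.
SiO2: 36.82/60.083 = 0.61282 mol → 0.61282 mol Si, 1.22564 mol O.
Total oxygen = 2.43946 mol. Normalization factor = 12/2.43946 = 4.91912.
Al per 12 O = 0.40544 × 4.91912 = 1.994.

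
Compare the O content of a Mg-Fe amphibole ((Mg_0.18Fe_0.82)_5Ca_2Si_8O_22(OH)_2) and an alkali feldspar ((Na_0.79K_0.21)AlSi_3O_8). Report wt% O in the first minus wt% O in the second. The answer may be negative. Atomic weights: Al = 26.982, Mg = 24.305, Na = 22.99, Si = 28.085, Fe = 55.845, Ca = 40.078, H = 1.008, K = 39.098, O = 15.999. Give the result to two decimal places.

-7.41 percentage points

O in (Mg_0.18Fe_0.82)_5Ca_2Si_8O_22(OH)_2: molar mass 941.667 g/mol; 24×15.999 = 383.976 g → 40.78 wt%.
O in (Na_0.79K_0.21)AlSi_3O_8: molar mass 265.602 g/mol; 8×15.999 = 127.992 g → 48.19 wt%.
Difference = 40.78 − 48.19 = -7.41 percentage points.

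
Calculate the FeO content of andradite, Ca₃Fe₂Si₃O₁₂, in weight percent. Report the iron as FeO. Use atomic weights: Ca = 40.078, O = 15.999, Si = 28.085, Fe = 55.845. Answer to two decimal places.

M(Ca₃Fe₂Si₃O₁₂) = 508.167 g/mol; M(FeO) = 71.844 g/mol.
Moles FeO per formula unit = 2 Fe ÷ 1 = 2.0000.
FeO fraction = (2.0000 × 71.844) / 508.167 = 143.688/508.167 = 0.2828.

28.28 wt%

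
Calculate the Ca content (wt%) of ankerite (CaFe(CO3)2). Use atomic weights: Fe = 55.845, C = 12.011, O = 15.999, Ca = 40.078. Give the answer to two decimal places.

18.56 wt%

M(CaFe(CO3)2) = 215.939 g/mol.
Ca contributes 1 × 40.078 = 40.078 g per mole.
40.078/215.939 = 0.1856 → 18.56%.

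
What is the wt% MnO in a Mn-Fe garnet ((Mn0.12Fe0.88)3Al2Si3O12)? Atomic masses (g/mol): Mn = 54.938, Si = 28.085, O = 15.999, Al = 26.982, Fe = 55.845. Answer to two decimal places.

5.13 wt%

Molar mass of (Mn0.12Fe0.88)3Al2Si3O12 = 0.36*54.938 + 2.64*55.845 + 2*26.982 + 3*28.085 + 12*15.999 = 497.415 g/mol.
Each formula unit contains 0.36 Mn, equivalent to 0.36/1 = 0.3600 mol MnO.
M(MnO) = 1×54.938 + 1×15.999 = 70.937 g/mol.
Mass of MnO per formula unit = 0.3600 × 70.937 = 25.537 g.
MnO wt% = 25.537 / 497.415 × 100 = 5.13%.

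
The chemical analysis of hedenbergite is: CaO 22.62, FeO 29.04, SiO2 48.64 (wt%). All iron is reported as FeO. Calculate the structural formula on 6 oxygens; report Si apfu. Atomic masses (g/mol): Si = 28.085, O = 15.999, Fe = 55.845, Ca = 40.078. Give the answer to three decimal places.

22.62 wt% CaO ÷ 56.077 g/mol = 0.40337 mol, giving 0.40337 Ca and 0.40337 O.
29.04 wt% FeO ÷ 71.844 g/mol = 0.40421 mol, giving 0.40421 Fe and 0.40421 O.
48.64 wt% SiO2 ÷ 60.083 g/mol = 0.80955 mol, giving 0.80955 Si and 1.61910 O.
Oxygen sums to 2.42668; scaling by 6/2.42668 = 2.47251 puts the formula on 6 O.
Si: 0.80955 × 2.47251 = 2.002 atoms per formula unit.

2.002 Si apfu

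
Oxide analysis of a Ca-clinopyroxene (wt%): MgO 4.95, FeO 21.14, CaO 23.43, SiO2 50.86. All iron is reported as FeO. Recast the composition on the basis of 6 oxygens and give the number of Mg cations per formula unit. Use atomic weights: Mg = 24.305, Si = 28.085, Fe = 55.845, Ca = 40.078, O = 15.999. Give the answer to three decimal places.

0.292 Mg apfu

MgO: 4.95/40.304 = 0.12282 mol → 0.12282 mol Mg, 0.12282 mol O.
FeO: 21.14/71.844 = 0.29425 mol → 0.29425 mol Fe, 0.29425 mol O.
CaO: 23.43/56.077 = 0.41782 mol → 0.41782 mol Ca, 0.41782 mol O.
SiO2: 50.86/60.083 = 0.84650 mol → 0.84650 mol Si, 1.69300 mol O.
Total oxygen = 2.52789 mol. Normalization factor = 6/2.52789 = 2.37352.
Mg per 6 O = 0.12282 × 2.37352 = 0.292.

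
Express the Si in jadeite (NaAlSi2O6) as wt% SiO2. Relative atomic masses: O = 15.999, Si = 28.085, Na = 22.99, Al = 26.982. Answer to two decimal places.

M(NaAlSi2O6) = 202.136 g/mol; M(SiO2) = 60.083 g/mol.
Moles SiO2 per formula unit = 2 Si ÷ 1 = 2.0000.
SiO2 fraction = (2.0000 × 60.083) / 202.136 = 120.166/202.136 = 0.5945.

59.45 wt%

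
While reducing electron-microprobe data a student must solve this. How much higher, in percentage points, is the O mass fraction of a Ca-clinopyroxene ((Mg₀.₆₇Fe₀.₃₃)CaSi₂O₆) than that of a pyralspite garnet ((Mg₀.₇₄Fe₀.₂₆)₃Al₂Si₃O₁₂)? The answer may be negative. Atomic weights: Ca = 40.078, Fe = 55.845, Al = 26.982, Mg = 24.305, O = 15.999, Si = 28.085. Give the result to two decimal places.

O in (Mg₀.₆₇Fe₀.₃₃)CaSi₂O₆: molar mass 226.955 g/mol; 6×15.999 = 95.994 g → 42.30 wt%.
O in (Mg₀.₇₄Fe₀.₂₆)₃Al₂Si₃O₁₂: molar mass 427.723 g/mol; 12×15.999 = 191.988 g → 44.89 wt%.
Difference = 42.30 − 44.89 = -2.59 percentage points.

-2.59 percentage points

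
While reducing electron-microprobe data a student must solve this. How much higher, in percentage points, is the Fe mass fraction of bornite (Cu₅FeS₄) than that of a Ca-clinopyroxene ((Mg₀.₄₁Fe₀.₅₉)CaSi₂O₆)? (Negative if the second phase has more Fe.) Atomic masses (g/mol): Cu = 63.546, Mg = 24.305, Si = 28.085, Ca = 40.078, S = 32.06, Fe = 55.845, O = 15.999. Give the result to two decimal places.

-2.88 percentage points

Fe in Cu₅FeS₄: molar mass 501.815 g/mol; 1×55.845 = 55.845 g → 11.13 wt%.
Fe in (Mg₀.₄₁Fe₀.₅₉)CaSi₂O₆: molar mass 235.156 g/mol; 0.59×55.845 = 32.949 g → 14.01 wt%.
Difference = 11.13 − 14.01 = -2.88 percentage points.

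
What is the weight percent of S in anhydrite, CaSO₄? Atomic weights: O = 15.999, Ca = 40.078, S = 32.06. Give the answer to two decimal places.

23.55 weight percent

M(CaSO₄) = 136.134 g/mol.
S contributes 1 × 32.06 = 32.060 g per mole.
32.060/136.134 = 0.2355 → 23.55%.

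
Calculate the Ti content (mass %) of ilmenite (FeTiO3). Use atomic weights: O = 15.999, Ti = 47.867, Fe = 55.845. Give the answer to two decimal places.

M(FeTiO3) = 151.709 g/mol.
Ti contributes 1 × 47.867 = 47.867 g per mole.
47.867/151.709 = 0.3155 → 31.55%.

31.55 mass %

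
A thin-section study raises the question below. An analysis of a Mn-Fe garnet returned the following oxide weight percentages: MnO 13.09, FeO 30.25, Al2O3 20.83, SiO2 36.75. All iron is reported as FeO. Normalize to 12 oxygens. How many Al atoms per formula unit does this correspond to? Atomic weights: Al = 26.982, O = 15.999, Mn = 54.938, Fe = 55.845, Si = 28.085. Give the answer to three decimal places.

MnO (M=70.937): mol = 0.18453; Mn = 0.18453, O = 0.18453.
FeO (M=71.844): mol = 0.42105; Fe = 0.42105, O = 0.42105.
Al2O3 (M=101.961): mol = 0.20429; Al = 0.40858, O = 0.61287.
SiO2 (M=60.083): mol = 0.61165; Si = 0.61165, O = 1.22330.
ΣO = 2.44175; factor = 12/ΣO = 4.91451.
Al apfu = 0.40858 × 4.91451 = 2.008.

2.008 Al apfu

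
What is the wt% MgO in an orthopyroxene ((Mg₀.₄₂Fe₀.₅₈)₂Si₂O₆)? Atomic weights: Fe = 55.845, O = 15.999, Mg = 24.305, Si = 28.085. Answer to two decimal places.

Formula mass = 237.360 g/mol.
0.84 Mg → 0.8400 mol MgO per formula unit; M(MgO) = 40.304, so MgO mass = 33.855 g.
33.855/237.360 × 100 = 14.26 wt%.

14.26 wt%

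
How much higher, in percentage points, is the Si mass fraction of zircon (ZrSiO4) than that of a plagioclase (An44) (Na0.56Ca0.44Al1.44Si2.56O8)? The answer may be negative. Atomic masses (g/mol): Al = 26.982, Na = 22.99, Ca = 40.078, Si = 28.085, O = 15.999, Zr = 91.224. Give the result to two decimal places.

First mineral: 28.085 g Si in 183.305 g formula = 15.32 wt% Si.
Second mineral: 71.898 g Si in 269.252 g formula = 26.70 wt% Si.
15.32% − 26.70% gives a difference of -11.38 percentage points.

-11.38 percentage points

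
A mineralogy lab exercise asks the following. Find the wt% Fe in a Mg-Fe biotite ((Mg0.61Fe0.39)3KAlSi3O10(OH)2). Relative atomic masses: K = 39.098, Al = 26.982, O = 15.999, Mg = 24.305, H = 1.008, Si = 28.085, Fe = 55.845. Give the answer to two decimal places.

14.39 wt%

Formula mass = 1.83·24.305 + 1.17·55.845 + 1·39.098 + 1·26.982 + 3·28.085 + 12·15.999 + 2·1.008 = 454.156 g/mol, of which 65.339 g is Fe.
So Fe makes up 65.339/454.156 = 0.1439 of the mass, i.e. 14.39%.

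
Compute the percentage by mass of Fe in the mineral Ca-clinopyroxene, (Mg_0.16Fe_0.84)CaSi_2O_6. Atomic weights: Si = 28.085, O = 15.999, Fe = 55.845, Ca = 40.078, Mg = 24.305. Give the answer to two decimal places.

19.30 weight percent

Formula mass = 0.16·24.305 + 0.84·55.845 + 1·40.078 + 2·28.085 + 6·15.999 = 243.041 g/mol, of which 46.910 g is Fe.
So Fe makes up 46.910/243.041 = 0.1930 of the mass, i.e. 19.30%.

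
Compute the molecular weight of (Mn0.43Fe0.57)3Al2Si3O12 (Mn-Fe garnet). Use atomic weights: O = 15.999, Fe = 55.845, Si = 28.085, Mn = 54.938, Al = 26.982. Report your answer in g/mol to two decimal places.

The formula mass is the sum 1.29·54.938 + 1.71·55.845 + 2·26.982 + 3·28.085 + 12·15.999.

496.57 g/mol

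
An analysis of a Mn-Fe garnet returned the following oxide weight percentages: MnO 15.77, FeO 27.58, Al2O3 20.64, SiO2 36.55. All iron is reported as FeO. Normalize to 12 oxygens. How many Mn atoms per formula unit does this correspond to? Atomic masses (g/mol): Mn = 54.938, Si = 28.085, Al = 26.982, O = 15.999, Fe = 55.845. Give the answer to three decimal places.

1.098 Mn apfu

15.77 wt% MnO ÷ 70.937 g/mol = 0.22231 mol, giving 0.22231 Mn and 0.22231 O.
27.58 wt% FeO ÷ 71.844 g/mol = 0.38389 mol, giving 0.38389 Fe and 0.38389 O.
20.64 wt% Al2O3 ÷ 101.961 g/mol = 0.20243 mol, giving 0.40486 Al and 0.60729 O.
36.55 wt% SiO2 ÷ 60.083 g/mol = 0.60833 mol, giving 0.60833 Si and 1.21666 O.
Oxygen sums to 2.43015; scaling by 12/2.43015 = 4.93797 puts the formula on 12 O.
Mn: 0.22231 × 4.93797 = 1.098 atoms per formula unit.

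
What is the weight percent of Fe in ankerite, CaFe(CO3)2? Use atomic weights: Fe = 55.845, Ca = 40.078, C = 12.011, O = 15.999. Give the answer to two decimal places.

Formula mass = 1×40.078 + 1×55.845 + 2×12.011 + 6×15.999 = 215.939 g/mol, of which 55.845 g is Fe.
So Fe makes up 55.845/215.939 = 0.2586 of the mass, i.e. 25.86%.

25.86 mass %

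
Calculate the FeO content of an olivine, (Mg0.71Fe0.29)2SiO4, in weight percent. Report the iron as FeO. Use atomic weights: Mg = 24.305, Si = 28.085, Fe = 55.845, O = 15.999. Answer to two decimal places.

26.21 wt%

Molar mass of (Mg0.71Fe0.29)2SiO4 = 1.42*24.305 + 0.58*55.845 + 1*28.085 + 4*15.999 = 158.984 g/mol.
Each formula unit contains 0.58 Fe, equivalent to 0.58/1 = 0.5800 mol FeO.
M(FeO) = 1×55.845 + 1×15.999 = 71.844 g/mol.
Mass of FeO per formula unit = 0.5800 × 71.844 = 41.670 g.
FeO wt% = 41.670 / 158.984 × 100 = 26.21%.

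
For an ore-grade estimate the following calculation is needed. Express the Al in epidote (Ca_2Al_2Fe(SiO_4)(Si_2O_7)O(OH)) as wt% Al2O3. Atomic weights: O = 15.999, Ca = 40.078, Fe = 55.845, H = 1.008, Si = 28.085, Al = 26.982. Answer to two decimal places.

21.10 wt%

Formula mass = 483.215 g/mol.
2 Al → 1.0000 mol Al2O3 per formula unit; M(Al2O3) = 101.961, so Al2O3 mass = 101.961 g.
101.961/483.215 × 100 = 21.10 wt%.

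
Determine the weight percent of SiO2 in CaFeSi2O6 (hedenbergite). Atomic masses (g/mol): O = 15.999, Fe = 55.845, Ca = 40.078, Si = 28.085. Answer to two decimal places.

M(CaFeSi2O6) = 248.087 g/mol; M(SiO2) = 60.083 g/mol.
Moles SiO2 per formula unit = 2 Si ÷ 1 = 2.0000.
SiO2 fraction = (2.0000 × 60.083) / 248.087 = 120.166/248.087 = 0.4844.

48.44 wt%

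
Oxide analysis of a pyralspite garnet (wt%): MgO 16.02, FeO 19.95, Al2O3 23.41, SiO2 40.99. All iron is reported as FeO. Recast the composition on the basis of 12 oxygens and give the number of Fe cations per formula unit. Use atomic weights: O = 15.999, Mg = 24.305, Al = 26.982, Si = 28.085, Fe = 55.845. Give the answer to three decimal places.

MgO: 16.02/40.304 = 0.39748 mol → 0.39748 mol Mg, 0.39748 mol O.
FeO: 19.95/71.844 = 0.27768 mol → 0.27768 mol Fe, 0.27768 mol O.
Al2O3: 23.41/101.961 = 0.22960 mol → 0.45920 mol Al, 0.68880 mol O.
SiO2: 40.99/60.083 = 0.68222 mol → 0.68222 mol Si, 1.36444 mol O.
Total oxygen = 2.72840 mol. Normalization factor = 12/2.72840 = 4.39818.
Fe per 12 O = 0.27768 × 4.39818 = 1.221.

1.221 Fe apfu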